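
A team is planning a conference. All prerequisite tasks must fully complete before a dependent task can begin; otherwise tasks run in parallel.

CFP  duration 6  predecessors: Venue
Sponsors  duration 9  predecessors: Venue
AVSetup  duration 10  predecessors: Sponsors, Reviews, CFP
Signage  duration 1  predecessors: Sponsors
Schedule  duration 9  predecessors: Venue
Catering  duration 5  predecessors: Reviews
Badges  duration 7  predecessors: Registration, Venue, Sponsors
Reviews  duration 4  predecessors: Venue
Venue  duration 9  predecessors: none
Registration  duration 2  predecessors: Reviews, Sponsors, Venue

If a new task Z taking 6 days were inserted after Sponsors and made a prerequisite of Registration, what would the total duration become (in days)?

Originally the schedule takes 28 days.
With Z inserted, Registration now waits for max(Reviews, Sponsors, Venue, Z).
New critical path: Venue→Sponsors→Z→Registration→Badges = 9+9+6+2+7 = 33 ⇒ 33 days.

33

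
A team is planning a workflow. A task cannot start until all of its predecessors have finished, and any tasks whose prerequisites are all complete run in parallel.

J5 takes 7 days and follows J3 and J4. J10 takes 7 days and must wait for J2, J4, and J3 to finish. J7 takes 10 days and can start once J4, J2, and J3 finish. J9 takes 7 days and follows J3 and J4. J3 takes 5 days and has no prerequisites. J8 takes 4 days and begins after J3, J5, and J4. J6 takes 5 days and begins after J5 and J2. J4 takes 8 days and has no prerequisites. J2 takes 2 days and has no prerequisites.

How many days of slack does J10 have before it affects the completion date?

J4→J5→J6 = 8+7+5 = 20 sets the makespan at 20 days.
Longest path through J10: 15 days (earliest finish 15, latest finish 20).
So J10 can slip 20 − 15 = 5 days.

5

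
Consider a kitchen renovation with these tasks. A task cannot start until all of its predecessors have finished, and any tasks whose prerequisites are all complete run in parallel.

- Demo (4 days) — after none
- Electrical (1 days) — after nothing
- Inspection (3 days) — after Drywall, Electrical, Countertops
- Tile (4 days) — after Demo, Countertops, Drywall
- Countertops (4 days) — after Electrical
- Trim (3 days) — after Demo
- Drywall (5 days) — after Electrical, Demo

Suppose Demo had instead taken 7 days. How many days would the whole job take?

16

The binding path is Demo→Drywall→Tile = 4+5+4 = 13; finish at 13 days.
Demo is on the critical path; changing it to 7 makes that path 16 days.
No other chain overtakes it, so the finish is 16 days.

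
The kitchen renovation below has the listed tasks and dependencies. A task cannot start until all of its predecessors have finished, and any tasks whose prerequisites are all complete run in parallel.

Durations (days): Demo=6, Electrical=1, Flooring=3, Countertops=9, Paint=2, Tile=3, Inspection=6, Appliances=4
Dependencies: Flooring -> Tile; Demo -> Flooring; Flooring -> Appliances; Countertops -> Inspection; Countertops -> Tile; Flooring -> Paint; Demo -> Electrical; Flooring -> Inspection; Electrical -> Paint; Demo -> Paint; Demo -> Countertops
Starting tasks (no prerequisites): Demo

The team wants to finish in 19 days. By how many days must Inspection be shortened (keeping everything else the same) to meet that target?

2

Current finish: 21 days; target: 19.
Inspection is on every critical path, so each day cut from Inspection cuts the finish by one (this holds down to a finish of 18).
Need 21 − 19 = 2 days off Inspection → Inspection becomes 4 days, finish becomes 19.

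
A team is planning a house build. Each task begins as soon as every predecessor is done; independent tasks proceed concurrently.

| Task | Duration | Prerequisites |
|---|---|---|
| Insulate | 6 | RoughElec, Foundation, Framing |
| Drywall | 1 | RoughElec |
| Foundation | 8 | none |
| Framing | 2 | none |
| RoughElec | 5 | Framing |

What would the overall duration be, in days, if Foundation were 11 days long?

17

The binding path is Foundation→Insulate = 8+6 = 14; finish at 14 days.
Since Foundation is critical, the +3 change carries straight to that chain (now 17 days).
The critical path is still Foundation→Insulate; finish is now 17 days.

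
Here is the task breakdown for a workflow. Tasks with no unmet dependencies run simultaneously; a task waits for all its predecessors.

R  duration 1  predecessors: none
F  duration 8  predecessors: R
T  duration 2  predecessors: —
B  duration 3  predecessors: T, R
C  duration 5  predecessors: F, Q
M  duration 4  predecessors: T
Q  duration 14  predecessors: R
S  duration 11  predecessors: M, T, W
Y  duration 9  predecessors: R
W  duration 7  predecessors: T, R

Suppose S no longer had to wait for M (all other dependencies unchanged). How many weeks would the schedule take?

20

Original critical path: R→Q→C = 1+14+5 = 20 ⇒ 20 weeks.
Dropping M→S doesn't change S's earliest start (9); another predecessor still binds.
The longest chain is now R→Q→C = 1+14+5 = 20, so the schedule takes 20 weeks.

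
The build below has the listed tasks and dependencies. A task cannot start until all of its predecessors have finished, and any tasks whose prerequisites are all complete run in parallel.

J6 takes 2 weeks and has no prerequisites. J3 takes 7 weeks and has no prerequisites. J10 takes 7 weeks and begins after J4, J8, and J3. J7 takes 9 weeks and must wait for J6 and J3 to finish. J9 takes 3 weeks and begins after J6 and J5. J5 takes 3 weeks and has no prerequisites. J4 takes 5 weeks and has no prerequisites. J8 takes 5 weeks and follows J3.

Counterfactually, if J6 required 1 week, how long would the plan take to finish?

Critical path before the change: J3→J8→J10 = 7+5+7 = 19 giving 19 weeks.
The longest path through J6 is only 11 weeks, so J6 has float 8.
The critical path is still J3→J8→J10; finish is now 19 weeks.

19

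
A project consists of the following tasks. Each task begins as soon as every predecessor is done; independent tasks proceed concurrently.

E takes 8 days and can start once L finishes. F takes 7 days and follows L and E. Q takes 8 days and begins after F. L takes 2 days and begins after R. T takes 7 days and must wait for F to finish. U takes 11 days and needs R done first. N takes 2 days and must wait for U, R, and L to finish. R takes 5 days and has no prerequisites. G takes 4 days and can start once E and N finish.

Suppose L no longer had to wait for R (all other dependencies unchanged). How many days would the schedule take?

25

With the dependency in place, R→L→E→F→Q = 5+2+8+7+8 = 30 sets the finish at 30 days.
Without R→L, L's earliest start moves from 5 to 0.
New critical path: L→E→F→Q = 2+8+7+8 = 25 ⇒ 25 days.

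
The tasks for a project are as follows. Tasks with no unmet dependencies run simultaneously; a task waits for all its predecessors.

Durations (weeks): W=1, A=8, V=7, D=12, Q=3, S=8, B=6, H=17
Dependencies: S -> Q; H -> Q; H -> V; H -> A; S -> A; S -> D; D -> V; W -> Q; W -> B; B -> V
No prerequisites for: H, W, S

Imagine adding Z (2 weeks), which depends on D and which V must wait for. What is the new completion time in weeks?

Originally the schedule takes 27 weeks.
With Z inserted, V now waits for max(D, B, H, Z).
New critical path: S→D→Z→V = 8+12+2+7 = 29 ⇒ 29 weeks.

29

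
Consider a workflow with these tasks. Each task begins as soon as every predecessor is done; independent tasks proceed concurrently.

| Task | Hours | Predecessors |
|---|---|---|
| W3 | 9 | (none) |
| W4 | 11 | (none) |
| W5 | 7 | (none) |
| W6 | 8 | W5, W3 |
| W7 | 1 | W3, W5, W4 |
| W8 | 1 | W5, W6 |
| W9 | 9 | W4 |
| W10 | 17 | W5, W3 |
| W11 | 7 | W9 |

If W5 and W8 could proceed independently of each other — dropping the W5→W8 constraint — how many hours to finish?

Before: longest chain W4→W9→W11 = 11+9+7 = 27, finish 27.
Dropping W5→W8 doesn't change W8's earliest start (17); another predecessor still binds.
New critical path: W4→W9→W11 = 11+9+7 = 27 ⇒ 27 hours.

27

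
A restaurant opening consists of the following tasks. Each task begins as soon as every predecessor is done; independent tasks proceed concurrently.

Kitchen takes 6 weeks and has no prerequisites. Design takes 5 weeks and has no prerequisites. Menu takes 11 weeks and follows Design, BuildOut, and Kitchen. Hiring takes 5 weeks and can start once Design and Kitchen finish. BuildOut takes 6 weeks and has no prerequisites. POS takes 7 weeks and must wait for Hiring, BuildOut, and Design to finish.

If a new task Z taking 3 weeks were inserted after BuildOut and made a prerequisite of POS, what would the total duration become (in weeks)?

Originally the schedule takes 18 weeks.
With Z inserted, POS now waits for max(Hiring, BuildOut, Design, Z).
New critical path: Kitchen→Hiring→POS = 6+5+7 = 18 ⇒ 18 weeks.

18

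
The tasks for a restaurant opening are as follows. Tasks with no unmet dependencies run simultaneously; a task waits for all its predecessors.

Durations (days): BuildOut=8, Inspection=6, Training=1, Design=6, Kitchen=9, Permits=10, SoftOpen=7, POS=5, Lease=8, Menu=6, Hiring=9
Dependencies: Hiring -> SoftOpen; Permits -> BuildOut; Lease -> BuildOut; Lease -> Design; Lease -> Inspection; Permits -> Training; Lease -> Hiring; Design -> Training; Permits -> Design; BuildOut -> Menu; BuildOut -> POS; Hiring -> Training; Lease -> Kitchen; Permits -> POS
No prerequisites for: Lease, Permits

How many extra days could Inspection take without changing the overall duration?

10

Critical path: Lease→Hiring→SoftOpen = 8+9+7 = 24, so the finish is 24 days.
The longest chain containing Inspection totals 14 days.
So Inspection can slip 24 − 14 = 10 days.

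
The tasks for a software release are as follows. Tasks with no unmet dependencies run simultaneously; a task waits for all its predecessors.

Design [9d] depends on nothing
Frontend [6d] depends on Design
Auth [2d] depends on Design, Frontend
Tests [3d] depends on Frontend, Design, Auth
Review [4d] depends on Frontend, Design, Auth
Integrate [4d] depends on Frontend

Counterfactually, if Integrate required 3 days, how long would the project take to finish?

Critical path before the change: Design→Frontend→Auth→Review = 9+6+2+4 = 21 giving 21 days.
The longest path through Integrate is only 19 days, so Integrate has float 2.
The critical path is still Design→Frontend→Auth→Review; finish is now 21 days.

21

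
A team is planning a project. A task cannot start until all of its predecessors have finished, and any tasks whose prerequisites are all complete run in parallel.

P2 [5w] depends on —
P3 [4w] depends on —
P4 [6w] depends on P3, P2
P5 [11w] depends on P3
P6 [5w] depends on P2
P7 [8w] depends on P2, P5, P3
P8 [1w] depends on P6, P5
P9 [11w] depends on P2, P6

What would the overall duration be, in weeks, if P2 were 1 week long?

Actual critical path: P3→P5→P7 = 4+11+8 = 23 ⇒ 23 weeks.
P2 has 2 weeks of float (longest path through it is 21).
No other chain overtakes it, so the finish is 23 weeks.

23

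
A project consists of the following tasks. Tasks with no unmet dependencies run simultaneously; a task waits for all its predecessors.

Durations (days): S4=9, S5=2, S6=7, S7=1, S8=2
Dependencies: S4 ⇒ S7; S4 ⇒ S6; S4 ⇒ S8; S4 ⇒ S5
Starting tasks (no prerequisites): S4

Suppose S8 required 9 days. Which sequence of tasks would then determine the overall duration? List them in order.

S4, S8

Baseline: S4→S6 = 9+7 = 16 → 16 days.
S8 has 5 days of float (longest path through it is 11).
Now S4→S8 = 9+9 = 18 is longest, so the finish becomes 18 days.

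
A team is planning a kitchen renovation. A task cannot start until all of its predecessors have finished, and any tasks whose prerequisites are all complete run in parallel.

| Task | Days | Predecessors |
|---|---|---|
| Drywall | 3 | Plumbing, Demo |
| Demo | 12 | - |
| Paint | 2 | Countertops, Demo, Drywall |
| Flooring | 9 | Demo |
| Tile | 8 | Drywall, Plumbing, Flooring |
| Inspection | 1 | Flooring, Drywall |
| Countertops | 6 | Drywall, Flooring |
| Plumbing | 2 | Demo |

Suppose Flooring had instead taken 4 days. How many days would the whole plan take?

Critical path before the change: Demo→Flooring→Countertops→Paint = 12+9+6+2 = 29 giving 29 days.
Flooring lies on that path, so at 4 days the path becomes 24 days.
Now Demo→Plumbing→Drywall→Countertops→Paint = 12+2+3+6+2 = 25 is longest, so the finish becomes 25 days.

25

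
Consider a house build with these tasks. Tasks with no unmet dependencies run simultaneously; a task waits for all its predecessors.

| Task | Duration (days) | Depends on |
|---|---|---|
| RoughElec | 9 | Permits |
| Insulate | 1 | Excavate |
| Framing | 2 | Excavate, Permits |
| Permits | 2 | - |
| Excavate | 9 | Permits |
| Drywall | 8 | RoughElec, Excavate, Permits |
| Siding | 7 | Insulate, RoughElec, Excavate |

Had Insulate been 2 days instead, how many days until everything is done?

20

The binding path is Permits→Excavate→Insulate→Siding = 2+9+1+7 = 19; finish at 19 days.
Insulate is on the critical path; changing it to 2 makes that path 20 days.
No other chain overtakes it, so the finish is 20 days.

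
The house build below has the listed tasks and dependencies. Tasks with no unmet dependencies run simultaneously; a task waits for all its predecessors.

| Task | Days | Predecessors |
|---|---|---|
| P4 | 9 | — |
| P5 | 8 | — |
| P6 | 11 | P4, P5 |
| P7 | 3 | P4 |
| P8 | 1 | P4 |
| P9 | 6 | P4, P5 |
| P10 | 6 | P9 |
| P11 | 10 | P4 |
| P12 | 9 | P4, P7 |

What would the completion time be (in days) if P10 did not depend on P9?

21

With the dependency in place, P4→P7→P12 = 9+3+9 = 21 sets the finish at 21 days.
Without P9→P10, P10's earliest start moves from 15 to 0.
After: P4→P7→P12 = 9+3+9 = 21 → 21 days.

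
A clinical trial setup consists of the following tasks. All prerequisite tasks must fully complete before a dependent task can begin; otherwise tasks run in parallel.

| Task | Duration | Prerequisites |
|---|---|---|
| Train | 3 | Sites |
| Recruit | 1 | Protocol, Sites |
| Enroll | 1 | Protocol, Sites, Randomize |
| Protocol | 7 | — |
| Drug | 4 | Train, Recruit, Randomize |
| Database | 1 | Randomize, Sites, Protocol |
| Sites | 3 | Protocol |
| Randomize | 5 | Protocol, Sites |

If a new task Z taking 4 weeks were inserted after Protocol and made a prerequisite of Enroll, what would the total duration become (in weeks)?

Originally the plan takes 19 weeks.
With Z inserted, Enroll now waits for max(Protocol, Sites, Randomize, Z).
New critical path: Protocol→Sites→Randomize→Drug = 7+3+5+4 = 19 ⇒ 19 weeks.

19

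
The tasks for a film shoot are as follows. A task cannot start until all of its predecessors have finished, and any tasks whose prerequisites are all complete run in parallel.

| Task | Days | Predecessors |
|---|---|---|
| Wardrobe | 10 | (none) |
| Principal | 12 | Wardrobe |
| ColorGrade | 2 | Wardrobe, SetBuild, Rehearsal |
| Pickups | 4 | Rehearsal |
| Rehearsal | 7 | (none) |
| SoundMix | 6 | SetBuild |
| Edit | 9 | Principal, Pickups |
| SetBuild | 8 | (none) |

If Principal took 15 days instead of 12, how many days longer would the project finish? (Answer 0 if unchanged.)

3

Baseline: Wardrobe→Principal→Edit = 10+12+9 = 31 → 31 days.
Principal lies on that path, so at 15 days the path becomes 34 days.
The critical path is still Wardrobe→Principal→Edit; finish is now 34 days.
Change in finish: 34 − 31 = +3 days.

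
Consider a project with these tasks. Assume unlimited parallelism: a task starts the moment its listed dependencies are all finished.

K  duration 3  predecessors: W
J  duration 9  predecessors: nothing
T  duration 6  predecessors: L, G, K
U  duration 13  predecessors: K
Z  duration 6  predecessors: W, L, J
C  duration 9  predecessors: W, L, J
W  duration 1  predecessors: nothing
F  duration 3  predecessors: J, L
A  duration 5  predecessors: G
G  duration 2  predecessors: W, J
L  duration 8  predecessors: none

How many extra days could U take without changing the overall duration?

The longest chain is J→C = 9+9 = 18; overall finish 18 days.
The longest chain containing U totals 17 days.
So U can slip 18 − 17 = 1 day.

1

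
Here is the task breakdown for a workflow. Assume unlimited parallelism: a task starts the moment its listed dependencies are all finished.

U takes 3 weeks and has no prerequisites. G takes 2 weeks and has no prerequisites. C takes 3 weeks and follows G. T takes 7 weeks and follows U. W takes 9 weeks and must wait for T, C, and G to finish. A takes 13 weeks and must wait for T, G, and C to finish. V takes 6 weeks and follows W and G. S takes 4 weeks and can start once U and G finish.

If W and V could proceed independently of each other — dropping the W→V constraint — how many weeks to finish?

23

Before: longest chain U→T→W→V = 3+7+9+6 = 25, finish 25.
Without W→V, V's earliest start moves from 19 to 2.
After: U→T→A = 3+7+13 = 23 → 23 weeks.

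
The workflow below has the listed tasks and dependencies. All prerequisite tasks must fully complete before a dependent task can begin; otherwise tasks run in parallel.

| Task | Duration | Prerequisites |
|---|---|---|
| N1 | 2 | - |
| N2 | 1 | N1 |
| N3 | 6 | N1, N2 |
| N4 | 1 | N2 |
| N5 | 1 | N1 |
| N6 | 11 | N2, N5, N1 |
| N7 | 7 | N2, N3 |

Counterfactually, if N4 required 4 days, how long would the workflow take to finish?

Critical path before the change: N1→N2→N3→N7 = 2+1+6+7 = 16 giving 16 days.
N4 has 12 days of float (longest path through it is 4).
The critical path is still N1→N2→N3→N7; finish is now 16 days.

16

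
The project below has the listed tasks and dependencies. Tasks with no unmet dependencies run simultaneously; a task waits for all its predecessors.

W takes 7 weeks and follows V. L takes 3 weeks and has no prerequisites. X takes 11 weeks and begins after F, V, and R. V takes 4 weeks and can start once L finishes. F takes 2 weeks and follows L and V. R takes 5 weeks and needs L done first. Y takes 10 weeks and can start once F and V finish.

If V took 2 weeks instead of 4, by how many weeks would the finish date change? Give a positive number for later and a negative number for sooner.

Baseline: L→V→F→X = 3+4+2+11 = 20 → 20 weeks.
Since V is critical, the -2 change carries straight to that chain (now 18 weeks).
New critical path: L→R→X = 3+5+11 = 19 ⇒ 19 weeks.
Change in finish: 19 − 20 = -1 weeks.

-1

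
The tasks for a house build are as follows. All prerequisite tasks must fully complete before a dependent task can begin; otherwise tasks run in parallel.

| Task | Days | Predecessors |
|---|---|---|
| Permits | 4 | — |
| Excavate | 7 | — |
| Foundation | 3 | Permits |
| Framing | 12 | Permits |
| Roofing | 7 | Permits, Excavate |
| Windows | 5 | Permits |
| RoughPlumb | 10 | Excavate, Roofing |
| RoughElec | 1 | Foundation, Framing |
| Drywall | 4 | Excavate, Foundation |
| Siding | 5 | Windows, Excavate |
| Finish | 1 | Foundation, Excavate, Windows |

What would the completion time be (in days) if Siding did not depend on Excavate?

With the dependency in place, Excavate→Roofing→RoughPlumb = 7+7+10 = 24 sets the finish at 24 days.
Dropping Excavate→Siding doesn't change Siding's earliest start (9); another predecessor still binds.
The longest chain is now Excavate→Roofing→RoughPlumb = 7+7+10 = 24, so the schedule takes 24 days.

24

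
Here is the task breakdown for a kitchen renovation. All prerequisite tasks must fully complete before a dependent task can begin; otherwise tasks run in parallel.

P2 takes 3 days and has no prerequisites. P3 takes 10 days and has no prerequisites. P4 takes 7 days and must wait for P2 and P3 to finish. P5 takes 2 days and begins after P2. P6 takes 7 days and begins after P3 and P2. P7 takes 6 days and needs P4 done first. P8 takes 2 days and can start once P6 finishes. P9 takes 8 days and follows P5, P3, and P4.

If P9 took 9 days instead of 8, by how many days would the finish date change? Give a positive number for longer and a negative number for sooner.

1

As given, the longest chain is P3→P4→P9 = 10+7+8 = 25, so the finish is 25 days.
Since P9 is critical, the +1 change carries straight to that chain (now 26 days).
No other chain overtakes it, so the finish is 26 days.
Change in finish: 26 − 25 = +1 days.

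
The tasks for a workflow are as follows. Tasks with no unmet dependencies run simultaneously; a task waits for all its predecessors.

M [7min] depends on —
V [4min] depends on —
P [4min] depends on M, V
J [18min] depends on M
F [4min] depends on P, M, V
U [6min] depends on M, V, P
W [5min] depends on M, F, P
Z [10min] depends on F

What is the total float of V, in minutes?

M→P→F→Z = 7+4+4+10 = 25 sets the makespan at 25 minutes.
Longest path through V: 22 minutes (earliest finish 4, latest finish 7).
Float = 25 − 22 = 3.

3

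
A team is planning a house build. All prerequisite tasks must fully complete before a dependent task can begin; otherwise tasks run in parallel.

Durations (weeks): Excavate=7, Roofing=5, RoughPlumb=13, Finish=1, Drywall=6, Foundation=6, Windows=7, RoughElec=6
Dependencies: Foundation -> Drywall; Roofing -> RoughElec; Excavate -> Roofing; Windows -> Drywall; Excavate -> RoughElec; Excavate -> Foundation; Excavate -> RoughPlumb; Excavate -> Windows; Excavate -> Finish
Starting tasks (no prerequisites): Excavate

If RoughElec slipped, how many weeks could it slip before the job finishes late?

2

Excavate→Windows→Drywall = 7+7+6 = 20 sets the makespan at 20 weeks.
The longest chain containing RoughElec totals 18 weeks.
Slack of RoughElec = 14 − 12 = 2 weeks.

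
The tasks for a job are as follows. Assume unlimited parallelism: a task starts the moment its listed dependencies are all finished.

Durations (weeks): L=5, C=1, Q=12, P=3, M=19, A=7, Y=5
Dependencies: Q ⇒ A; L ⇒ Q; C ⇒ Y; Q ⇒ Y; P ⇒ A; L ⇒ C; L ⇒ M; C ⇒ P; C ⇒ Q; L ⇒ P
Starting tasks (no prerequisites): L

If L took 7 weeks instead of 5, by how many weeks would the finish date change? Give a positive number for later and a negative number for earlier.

As given, the longest chain is L→C→Q→A = 5+1+12+7 = 25, so the finish is 25 weeks.
L lies on that path, so at 7 weeks the path becomes 27 weeks.
No other chain overtakes it, so the finish is 27 weeks.
Change in finish: 27 − 25 = +2 weeks.

2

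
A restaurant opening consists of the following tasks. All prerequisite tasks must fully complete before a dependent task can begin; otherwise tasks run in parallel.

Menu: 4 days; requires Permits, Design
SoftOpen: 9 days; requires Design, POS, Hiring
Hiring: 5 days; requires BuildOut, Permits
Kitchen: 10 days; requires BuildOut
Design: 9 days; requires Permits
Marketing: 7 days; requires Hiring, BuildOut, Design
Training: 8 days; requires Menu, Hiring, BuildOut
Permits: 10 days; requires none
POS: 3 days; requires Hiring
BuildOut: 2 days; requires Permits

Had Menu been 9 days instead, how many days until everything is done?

36

As given, the longest chain is Permits→Design→Menu→Training = 10+9+4+8 = 31, so the finish is 31 days.
Menu lies on that path, so at 9 days the path becomes 36 days.
The critical path is still Permits→Design→Menu→Training; finish is now 36 days.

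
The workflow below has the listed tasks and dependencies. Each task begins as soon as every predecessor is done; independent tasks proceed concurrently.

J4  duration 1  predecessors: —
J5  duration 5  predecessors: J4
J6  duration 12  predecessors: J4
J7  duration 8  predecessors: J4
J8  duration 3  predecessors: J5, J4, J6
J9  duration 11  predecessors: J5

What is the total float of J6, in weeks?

The longest chain is J4→J5→J9 = 1+5+11 = 17; overall finish 17 weeks.
Longest path through J6: 16 weeks (earliest finish 13, latest finish 14).
Float = 17 − 16 = 1.

1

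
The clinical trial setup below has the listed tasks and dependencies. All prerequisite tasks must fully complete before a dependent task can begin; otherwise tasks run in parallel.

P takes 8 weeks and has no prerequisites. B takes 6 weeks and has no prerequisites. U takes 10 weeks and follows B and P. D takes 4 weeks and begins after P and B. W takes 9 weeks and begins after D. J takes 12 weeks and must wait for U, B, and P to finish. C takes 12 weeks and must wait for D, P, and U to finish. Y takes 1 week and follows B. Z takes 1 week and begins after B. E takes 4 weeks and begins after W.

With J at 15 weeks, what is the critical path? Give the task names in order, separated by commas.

Baseline: P→U→J = 8+10+12 = 30 → 30 weeks.
J lies on that path, so at 15 weeks the path becomes 33 weeks.
That remains the longest chain; total 33 weeks.

P, U, J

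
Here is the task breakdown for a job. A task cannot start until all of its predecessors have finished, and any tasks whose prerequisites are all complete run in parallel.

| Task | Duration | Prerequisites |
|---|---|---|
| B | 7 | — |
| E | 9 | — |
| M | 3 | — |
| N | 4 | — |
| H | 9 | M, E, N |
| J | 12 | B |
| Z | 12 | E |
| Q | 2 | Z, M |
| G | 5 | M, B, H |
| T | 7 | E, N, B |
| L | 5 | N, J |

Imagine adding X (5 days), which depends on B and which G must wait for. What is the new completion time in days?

Originally the schedule takes 24 days.
With X inserted, G now waits for max(M, B, H, X).
New critical path: B→J→L = 7+12+5 = 24 ⇒ 24 days.

24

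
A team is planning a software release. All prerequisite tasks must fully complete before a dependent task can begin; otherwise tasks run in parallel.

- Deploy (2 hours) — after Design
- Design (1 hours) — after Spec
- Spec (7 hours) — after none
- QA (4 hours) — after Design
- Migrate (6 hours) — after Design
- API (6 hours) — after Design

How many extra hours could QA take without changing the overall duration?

2

Critical path: Spec→Design→API = 7+1+6 = 14, so the finish is 14 hours.
QA finishes as early as 12 and must finish by 14.
Slack of QA = 10 − 8 = 2 hours.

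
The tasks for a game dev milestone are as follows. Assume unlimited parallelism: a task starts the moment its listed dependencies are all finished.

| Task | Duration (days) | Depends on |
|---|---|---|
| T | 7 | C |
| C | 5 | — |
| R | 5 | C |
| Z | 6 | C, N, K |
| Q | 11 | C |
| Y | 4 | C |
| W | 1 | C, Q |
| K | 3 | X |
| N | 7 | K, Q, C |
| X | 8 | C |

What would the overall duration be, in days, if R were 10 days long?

As given, the longest chain is C→X→K→N→Z = 5+8+3+7+6 = 29, so the finish is 29 days.
The longest path through R is only 10 days, so R has float 19.
No other chain overtakes it, so the finish is 29 days.

29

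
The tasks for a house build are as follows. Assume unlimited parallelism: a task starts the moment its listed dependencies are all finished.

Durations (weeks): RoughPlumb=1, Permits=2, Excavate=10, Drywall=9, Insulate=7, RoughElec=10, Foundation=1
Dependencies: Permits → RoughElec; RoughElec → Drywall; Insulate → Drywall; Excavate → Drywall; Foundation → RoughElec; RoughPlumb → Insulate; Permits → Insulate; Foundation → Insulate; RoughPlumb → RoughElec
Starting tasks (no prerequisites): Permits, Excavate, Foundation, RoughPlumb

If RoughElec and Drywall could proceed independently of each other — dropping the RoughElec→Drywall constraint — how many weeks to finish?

19

Original critical path: Permits→RoughElec→Drywall = 2+10+9 = 21 ⇒ 21 weeks.
Without RoughElec→Drywall, Drywall's earliest start moves from 12 to 10.
New critical path: Excavate→Drywall = 10+9 = 19 ⇒ 19 weeks.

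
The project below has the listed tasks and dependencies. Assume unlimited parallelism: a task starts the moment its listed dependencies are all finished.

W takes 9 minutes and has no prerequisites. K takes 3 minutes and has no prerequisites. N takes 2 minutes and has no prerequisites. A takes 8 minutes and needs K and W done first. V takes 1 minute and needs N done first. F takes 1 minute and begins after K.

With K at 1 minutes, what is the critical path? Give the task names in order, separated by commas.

Critical path before the change: W→A = 9+8 = 17 giving 17 minutes.
K has 6 minutes of float (longest path through it is 11).
The critical path is still W→A; finish is now 17 minutes.

W, A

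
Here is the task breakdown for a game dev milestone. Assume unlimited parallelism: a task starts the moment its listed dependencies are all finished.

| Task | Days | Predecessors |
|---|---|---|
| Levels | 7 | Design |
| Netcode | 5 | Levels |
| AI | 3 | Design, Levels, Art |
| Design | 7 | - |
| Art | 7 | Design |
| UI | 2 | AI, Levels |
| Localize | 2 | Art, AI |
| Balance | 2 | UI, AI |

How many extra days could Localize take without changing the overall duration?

The longest chain is Design→Art→AI→UI→Balance = 7+7+3+2+2 = 21; overall finish 21 days.
Localize finishes as early as 19 and must finish by 21.
So Localize can slip 21 − 19 = 2 days.

2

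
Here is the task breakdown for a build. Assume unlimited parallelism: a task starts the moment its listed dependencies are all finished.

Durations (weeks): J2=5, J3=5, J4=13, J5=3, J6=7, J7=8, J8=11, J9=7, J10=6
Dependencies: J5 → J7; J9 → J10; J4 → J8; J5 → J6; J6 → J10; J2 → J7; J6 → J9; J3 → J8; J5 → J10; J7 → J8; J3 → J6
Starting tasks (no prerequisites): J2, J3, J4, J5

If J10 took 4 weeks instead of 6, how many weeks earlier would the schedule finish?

1

Baseline: J3→J6→J9→J10 = 5+7+7+6 = 25 → 25 weeks.
Since J10 is critical, the -2 change carries straight to that chain (now 23 weeks).
The binding chain switches to J2→J7→J8 = 5+8+11 = 24; finish 24 weeks.
Change in finish: 24 − 25 = -1 weeks.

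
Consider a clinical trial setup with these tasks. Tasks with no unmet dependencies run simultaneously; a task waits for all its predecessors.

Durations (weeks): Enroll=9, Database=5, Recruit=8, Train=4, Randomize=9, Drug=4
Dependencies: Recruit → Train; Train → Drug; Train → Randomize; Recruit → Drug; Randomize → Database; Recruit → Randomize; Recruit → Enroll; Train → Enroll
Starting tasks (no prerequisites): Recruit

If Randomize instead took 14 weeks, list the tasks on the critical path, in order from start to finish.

Recruit, Train, Randomize, Database

The binding path is Recruit→Train→Randomize→Database = 8+4+9+5 = 26; finish at 26 weeks.
Randomize is on the critical path; changing it to 14 makes that path 31 weeks.
No other chain overtakes it, so the finish is 31 weeks.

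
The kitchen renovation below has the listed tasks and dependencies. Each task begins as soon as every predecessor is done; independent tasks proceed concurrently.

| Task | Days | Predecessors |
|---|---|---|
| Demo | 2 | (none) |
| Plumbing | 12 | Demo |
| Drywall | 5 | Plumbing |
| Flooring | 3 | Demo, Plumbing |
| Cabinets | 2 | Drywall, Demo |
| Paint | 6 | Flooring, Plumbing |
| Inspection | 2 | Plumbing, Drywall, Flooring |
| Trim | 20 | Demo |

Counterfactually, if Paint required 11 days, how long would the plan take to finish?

The binding path is Demo→Plumbing→Flooring→Paint = 2+12+3+6 = 23; finish at 23 days.
Paint lies on that path, so at 11 days the path becomes 28 days.
The critical path is still Demo→Plumbing→Flooring→Paint; finish is now 28 days.

28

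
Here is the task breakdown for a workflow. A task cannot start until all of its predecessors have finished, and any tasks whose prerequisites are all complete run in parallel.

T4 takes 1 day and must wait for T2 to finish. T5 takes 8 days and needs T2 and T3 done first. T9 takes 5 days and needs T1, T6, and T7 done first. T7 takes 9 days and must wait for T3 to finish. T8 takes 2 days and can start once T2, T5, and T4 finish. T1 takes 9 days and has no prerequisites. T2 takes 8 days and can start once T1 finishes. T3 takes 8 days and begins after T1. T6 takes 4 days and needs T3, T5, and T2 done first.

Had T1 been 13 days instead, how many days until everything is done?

38

The binding path is T1→T2→T5→T6→T9 = 9+8+8+4+5 = 34; finish at 34 days.
T1 is on the critical path; changing it to 13 makes that path 38 days.
That remains the longest chain; total 38 days.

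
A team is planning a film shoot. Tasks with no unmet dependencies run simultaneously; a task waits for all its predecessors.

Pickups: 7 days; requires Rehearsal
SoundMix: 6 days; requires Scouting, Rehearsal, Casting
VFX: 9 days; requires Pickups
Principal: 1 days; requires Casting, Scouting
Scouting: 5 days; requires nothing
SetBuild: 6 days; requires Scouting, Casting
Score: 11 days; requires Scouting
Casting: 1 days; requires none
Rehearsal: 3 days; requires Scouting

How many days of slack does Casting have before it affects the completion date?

Scouting→Rehearsal→Pickups→VFX = 5+3+7+9 = 24 sets the makespan at 24 days.
The longest chain containing Casting totals 7 days.
Float = 24 − 7 = 17.

17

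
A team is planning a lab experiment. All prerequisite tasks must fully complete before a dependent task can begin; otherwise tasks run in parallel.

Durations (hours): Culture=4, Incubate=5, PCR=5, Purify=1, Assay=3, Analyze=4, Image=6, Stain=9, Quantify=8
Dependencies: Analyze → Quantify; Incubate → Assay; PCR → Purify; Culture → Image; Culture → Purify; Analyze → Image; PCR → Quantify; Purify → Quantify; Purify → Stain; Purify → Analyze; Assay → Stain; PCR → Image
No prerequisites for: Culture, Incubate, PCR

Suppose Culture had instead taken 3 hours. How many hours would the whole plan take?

18

Critical path before the change: PCR→Purify→Analyze→Quantify = 5+1+4+8 = 18 giving 18 hours.
Culture has 1 hour of float (longest path through it is 17).
No other chain overtakes it, so the finish is 18 hours.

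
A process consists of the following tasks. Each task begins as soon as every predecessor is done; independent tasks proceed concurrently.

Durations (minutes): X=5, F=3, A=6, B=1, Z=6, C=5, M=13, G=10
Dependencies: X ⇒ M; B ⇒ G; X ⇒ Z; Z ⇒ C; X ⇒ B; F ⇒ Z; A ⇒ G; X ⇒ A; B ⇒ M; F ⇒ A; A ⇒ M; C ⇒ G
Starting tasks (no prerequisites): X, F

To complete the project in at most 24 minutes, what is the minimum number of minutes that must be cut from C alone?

Current finish: 26 minutes; target: 24.
C is on every critical path, so each minute cut from C cuts the finish by one (this holds down to a finish of 24).
Need 26 − 24 = 2 minutes off C → C becomes 3 minutes, finish becomes 24.

2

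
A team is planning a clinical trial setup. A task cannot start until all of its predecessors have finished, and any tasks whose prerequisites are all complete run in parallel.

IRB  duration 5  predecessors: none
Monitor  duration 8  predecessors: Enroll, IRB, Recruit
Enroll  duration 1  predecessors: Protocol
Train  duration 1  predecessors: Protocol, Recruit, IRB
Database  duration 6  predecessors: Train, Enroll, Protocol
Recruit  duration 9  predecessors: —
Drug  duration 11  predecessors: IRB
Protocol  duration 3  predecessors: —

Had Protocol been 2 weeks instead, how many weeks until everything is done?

17

The binding path is Recruit→Monitor = 9+8 = 17; finish at 17 weeks.
Protocol is off the critical path — its longest chain is 12 weeks, giving 5 of slack.
The critical path is still Recruit→Monitor; finish is now 17 weeks.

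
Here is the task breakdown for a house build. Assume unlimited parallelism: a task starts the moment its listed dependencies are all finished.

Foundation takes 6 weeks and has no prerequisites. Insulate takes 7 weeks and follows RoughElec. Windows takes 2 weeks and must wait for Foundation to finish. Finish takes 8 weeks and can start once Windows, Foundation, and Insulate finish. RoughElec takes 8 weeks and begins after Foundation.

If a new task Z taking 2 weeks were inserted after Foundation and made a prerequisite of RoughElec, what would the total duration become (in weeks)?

31

Originally the project takes 29 weeks.
With Z inserted, RoughElec now waits for max(Foundation, Z).
New critical path: Foundation→Z→RoughElec→Insulate→Finish = 6+2+8+7+8 = 31 ⇒ 31 weeks.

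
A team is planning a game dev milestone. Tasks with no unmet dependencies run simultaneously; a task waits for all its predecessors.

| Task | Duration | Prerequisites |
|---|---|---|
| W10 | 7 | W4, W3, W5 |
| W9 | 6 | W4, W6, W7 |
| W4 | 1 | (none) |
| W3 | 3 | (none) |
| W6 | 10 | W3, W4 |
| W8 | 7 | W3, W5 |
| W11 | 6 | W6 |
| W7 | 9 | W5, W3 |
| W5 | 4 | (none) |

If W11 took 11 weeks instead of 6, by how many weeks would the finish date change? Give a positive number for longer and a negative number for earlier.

Actual critical path: W3→W6→W11 = 3+10+6 = 19 ⇒ 19 weeks.
Since W11 is critical, the +5 change carries straight to that chain (now 24 weeks).
No other chain overtakes it, so the finish is 24 weeks.
Change in finish: 24 − 19 = +5 weeks.

5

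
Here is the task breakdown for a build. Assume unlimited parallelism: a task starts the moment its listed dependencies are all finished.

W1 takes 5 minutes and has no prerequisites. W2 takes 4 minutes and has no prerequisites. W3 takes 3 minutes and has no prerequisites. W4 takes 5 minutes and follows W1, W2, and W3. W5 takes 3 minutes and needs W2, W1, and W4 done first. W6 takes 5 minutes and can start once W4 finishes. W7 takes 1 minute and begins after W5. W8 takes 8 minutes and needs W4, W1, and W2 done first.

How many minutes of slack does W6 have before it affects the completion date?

3

The longest chain is W1→W4→W8 = 5+5+8 = 18; overall finish 18 minutes.
Longest path through W6: 15 minutes (earliest finish 15, latest finish 18).
So W6 can slip 18 − 15 = 3 minutes.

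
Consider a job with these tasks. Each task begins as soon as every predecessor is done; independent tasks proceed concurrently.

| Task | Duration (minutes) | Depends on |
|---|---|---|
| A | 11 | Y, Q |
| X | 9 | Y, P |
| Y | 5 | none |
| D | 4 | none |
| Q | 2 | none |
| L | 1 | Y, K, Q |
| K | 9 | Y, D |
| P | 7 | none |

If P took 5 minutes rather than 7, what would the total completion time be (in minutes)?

As given, the longest chain is P→X = 7+9 = 16, so the finish is 16 minutes.
Since P is critical, the -2 change carries straight to that chain (now 14 minutes).
Now Y→A = 5+11 = 16 is longest, so the finish becomes 16 minutes.

16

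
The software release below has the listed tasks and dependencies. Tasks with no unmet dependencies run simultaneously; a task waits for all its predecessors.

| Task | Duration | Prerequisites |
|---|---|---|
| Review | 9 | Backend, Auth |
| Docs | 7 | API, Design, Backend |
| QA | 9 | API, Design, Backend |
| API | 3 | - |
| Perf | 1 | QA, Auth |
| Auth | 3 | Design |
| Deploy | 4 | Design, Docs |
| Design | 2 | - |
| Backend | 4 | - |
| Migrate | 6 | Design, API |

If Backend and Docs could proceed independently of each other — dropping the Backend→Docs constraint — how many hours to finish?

Before: longest chain Backend→Docs→Deploy = 4+7+4 = 15, finish 15.
Without Backend→Docs, Docs's earliest start moves from 4 to 3.
New critical path: Design→Auth→Review = 2+3+9 = 14 ⇒ 14 hours.

14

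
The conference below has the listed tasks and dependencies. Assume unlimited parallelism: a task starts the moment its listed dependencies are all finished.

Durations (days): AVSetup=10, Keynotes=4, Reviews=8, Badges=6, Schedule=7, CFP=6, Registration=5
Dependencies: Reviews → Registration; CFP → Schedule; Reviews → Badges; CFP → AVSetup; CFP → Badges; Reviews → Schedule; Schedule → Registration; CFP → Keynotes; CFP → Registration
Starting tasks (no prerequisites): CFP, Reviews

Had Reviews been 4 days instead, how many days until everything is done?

Actual critical path: Reviews→Schedule→Registration = 8+7+5 = 20 ⇒ 20 days.
Reviews lies on that path, so at 4 days the path becomes 16 days.
New critical path: CFP→Schedule→Registration = 6+7+5 = 18 ⇒ 18 days.

18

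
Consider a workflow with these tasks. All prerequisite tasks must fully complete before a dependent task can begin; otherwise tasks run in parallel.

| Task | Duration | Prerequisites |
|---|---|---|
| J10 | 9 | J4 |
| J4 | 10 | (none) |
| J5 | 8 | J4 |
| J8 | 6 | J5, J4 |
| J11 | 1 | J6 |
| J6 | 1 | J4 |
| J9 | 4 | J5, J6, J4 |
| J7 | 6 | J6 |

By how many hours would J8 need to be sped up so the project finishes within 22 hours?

Current finish: 24 hours; target: 22.
J8 is on every critical path, so each hour cut from J8 cuts the finish by one (this holds down to a finish of 22).
Need 24 − 22 = 2 hours off J8 → J8 becomes 4 hours, finish becomes 22.

2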